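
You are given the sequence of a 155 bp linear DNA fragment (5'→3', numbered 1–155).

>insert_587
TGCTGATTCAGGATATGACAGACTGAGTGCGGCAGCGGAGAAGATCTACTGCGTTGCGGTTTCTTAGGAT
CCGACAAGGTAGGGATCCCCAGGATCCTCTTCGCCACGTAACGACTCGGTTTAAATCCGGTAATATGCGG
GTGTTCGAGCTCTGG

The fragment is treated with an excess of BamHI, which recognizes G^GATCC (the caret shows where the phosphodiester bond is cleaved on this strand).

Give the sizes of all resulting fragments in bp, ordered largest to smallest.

67, 63, 16, 9 bp

BamHI sites (GGATCC) start at positions 67, 83, 92.
BamHI cuts after the first base of each site, so after positions 67, 83, 92.
Linear molecule, 3 cuts → 4 fragments:
  1–67 → 67 bp
  68–83 → 16 bp
  84–92 → 9 bp
  93–155 → 63 bp
Sorted largest to smallest: 67, 63, 16, 9 bp.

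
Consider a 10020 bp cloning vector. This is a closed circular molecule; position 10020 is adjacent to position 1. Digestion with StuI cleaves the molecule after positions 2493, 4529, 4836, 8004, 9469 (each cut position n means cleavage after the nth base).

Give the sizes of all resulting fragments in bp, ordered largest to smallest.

3168, 3044, 2036, 1465, 307 bp

Circular molecule, 5 cuts → 5 fragments:
  4529 − 2493 = 2036 bp
  4836 − 4529 = 307 bp
  8004 − 4836 = 3168 bp
  9469 − 8004 = 1465 bp
  wrap: 10020 − 9469 + 2493 = 3044 bp
Sorted largest to smallest: 3168, 3044, 2036, 1465, 307 bp.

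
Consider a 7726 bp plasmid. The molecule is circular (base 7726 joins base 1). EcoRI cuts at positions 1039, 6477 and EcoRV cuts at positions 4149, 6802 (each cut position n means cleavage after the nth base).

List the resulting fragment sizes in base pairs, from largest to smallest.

Combined cut positions (sorted): 1039, 4149, 6477, 6802.
Circular molecule, 4 cuts → 4 fragments:
  4149 − 1039 = 3110 bp
  6477 − 4149 = 2328 bp
  6802 − 6477 = 325 bp
  wrap: 7726 − 6802 + 1039 = 1963 bp
Sorted largest to smallest: 3110, 2328, 1963, 325 bp.

3110, 2328, 1963, 325 bp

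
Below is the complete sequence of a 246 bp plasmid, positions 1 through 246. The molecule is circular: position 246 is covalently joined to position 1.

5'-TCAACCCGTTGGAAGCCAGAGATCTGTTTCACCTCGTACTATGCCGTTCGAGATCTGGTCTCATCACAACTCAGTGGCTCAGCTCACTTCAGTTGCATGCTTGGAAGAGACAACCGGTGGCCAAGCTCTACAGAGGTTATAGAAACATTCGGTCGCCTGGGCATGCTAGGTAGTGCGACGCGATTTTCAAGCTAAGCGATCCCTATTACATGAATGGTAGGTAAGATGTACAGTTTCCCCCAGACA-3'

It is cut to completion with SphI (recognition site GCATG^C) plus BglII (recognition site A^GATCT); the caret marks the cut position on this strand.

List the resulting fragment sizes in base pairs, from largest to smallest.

SphI sites (GCATGC) start at positions 95, 161.
SphI cuts after base 5 of each site (before the last base), so after positions 99, 165.
BglII sites (AGATCT) start at positions 20, 51.
BglII cuts after the first base of each site, so after positions 20, 51.
Combined cut positions: 20, 51, 99, 165.
Circular molecule, 4 cuts → 4 fragments:
  21–51 → 31 bp
  52–99 → 48 bp
  100–165 → 66 bp
  166–246 then 1–20 → 81 + 20 = 101 bp
Sorted largest to smallest: 101, 66, 48, 31 bp.

101, 66, 48, 31 bp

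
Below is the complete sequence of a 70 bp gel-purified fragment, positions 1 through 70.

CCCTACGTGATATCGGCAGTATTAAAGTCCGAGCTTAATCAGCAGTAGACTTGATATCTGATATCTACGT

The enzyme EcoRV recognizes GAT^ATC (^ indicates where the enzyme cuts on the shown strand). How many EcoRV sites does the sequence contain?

GATATC occurs starting at positions 9, 53, 60.
EcoRV cuts at 3 sites.

3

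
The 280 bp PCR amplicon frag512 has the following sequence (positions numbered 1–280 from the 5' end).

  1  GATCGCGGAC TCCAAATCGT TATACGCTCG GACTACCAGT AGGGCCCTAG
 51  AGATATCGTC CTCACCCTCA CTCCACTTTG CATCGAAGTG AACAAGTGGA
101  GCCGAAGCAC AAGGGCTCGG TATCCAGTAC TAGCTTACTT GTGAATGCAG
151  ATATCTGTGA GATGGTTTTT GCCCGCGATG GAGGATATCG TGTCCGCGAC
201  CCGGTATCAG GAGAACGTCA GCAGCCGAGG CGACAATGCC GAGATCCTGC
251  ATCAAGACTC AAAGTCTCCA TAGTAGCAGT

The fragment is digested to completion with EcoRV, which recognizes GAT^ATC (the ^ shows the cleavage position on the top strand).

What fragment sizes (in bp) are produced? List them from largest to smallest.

98, 94, 54, 34 bp

EcoRV sites (GATATC) start at positions 52, 150, 184.
EcoRV cuts after base 3 of each site, so after positions 54, 152, 186.
Linear molecule, 3 cuts → 4 fragments:
  1–54 → 54 bp
  55–152 → 98 bp
  153–186 → 34 bp
  187–280 → 94 bp
Sorted largest to smallest: 98, 94, 54, 34 bp.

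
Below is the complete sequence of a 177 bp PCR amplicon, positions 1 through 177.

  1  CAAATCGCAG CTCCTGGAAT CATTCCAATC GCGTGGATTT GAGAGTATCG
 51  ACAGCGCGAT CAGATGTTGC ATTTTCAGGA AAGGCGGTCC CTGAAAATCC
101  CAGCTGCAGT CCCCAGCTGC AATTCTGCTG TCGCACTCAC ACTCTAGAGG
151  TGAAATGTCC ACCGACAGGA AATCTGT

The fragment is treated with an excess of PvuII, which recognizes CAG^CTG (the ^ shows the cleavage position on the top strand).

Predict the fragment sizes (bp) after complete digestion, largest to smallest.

103, 61, 13 bp

PvuII sites (CAGCTG) start at positions 101, 114.
PvuII cuts after base 3 of each site, so after positions 103, 116.
Linear molecule, 2 cuts → 3 fragments:
  1–103 → 103 bp
  104–116 → 13 bp
  117–177 → 61 bp
Sorted largest to smallest: 103, 61, 13 bp.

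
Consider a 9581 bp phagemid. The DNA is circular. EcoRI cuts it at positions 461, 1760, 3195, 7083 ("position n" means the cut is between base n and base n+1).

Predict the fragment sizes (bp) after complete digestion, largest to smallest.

3888, 2959, 1435, 1299 bp

Circular molecule, 4 cuts → 4 fragments:
  1760 − 461 = 1299 bp
  3195 − 1760 = 1435 bp
  7083 − 3195 = 3888 bp
  wrap: 9581 − 7083 + 461 = 2959 bp
Sorted largest to smallest: 3888, 2959, 1435, 1299 bp.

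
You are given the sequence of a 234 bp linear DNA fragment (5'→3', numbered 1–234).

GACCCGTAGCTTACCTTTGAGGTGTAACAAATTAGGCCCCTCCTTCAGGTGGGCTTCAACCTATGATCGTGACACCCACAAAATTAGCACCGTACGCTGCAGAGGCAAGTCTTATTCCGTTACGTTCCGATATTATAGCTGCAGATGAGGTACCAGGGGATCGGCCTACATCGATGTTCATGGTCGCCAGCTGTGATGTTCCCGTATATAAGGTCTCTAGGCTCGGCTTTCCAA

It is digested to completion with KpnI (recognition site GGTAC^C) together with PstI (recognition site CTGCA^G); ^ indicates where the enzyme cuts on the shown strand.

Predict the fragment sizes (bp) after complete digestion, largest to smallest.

101, 81, 42, 10 bp

The KpnI site (GGTACC) starts at position 149.
KpnI cuts after base 5 of each site (before the last base), so after position 153.
PstI sites (CTGCAG) start at positions 97, 139.
PstI cuts after base 5 of each site (before the last base), so after positions 101, 143.
Combined cut positions: 101, 143, 153.
Linear molecule, 3 cuts → 4 fragments:
  1–101 → 101 bp
  102–143 → 42 bp
  144–153 → 10 bp
  154–234 → 81 bp
Sorted largest to smallest: 101, 81, 42, 10 bp.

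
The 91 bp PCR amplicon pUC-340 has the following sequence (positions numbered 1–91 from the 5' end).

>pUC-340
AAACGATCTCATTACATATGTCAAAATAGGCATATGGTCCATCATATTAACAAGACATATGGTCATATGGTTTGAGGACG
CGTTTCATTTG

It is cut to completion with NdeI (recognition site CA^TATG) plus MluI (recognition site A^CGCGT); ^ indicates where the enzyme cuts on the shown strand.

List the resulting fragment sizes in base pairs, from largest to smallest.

NdeI sites (CATATG) start at positions 15, 31, 56, 64.
NdeI cuts after base 2 of each site, so after positions 16, 32, 57, 65.
The MluI site (ACGCGT) starts at position 78.
MluI cuts after the first base of each site, so after position 78.
Combined cut positions: 16, 32, 57, 65, 78.
Linear molecule, 5 cuts → 6 fragments:
  1–16 → 16 bp
  17–32 → 16 bp
  33–57 → 25 bp
  58–65 → 8 bp
  66–78 → 13 bp
  79–91 → 13 bp
Sorted largest to smallest: 25, 16, 16, 13, 13, 8 bp.

25, 16, 16, 13, 13, 8 bp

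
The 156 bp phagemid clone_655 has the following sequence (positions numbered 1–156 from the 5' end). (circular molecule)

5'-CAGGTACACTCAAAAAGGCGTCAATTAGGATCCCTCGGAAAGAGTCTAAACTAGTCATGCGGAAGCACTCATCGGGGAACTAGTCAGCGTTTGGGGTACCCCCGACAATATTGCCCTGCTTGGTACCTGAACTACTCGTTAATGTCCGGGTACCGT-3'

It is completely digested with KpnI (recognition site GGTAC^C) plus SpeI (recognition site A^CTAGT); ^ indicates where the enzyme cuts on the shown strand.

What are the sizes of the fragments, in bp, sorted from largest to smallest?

KpnI sites (GGTACC) start at positions 95, 122, 149.
KpnI cuts after base 5 of each site (before the last base), so after positions 99, 126, 153.
SpeI sites (ACTAGT) start at positions 50, 79.
SpeI cuts after the first base of each site, so after positions 50, 79.
Combined cut positions: 50, 79, 99, 126, 153.
Circular molecule, 5 cuts → 5 fragments:
  51–79 → 29 bp
  80–99 → 20 bp
  100–126 → 27 bp
  127–153 → 27 bp
  154–156 then 1–50 → 3 + 50 = 53 bp
Sorted largest to smallest: 53, 29, 27, 27, 20 bp.

53, 29, 27, 27, 20 bp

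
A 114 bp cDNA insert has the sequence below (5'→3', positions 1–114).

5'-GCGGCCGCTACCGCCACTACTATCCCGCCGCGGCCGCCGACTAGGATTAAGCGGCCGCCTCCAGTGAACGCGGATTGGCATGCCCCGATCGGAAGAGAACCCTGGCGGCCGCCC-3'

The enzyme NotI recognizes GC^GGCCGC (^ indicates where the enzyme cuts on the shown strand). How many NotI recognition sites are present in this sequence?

GCGGCCGC occurs starting at positions 1, 30, 51, 105.
NotI cuts at 4 sites.

4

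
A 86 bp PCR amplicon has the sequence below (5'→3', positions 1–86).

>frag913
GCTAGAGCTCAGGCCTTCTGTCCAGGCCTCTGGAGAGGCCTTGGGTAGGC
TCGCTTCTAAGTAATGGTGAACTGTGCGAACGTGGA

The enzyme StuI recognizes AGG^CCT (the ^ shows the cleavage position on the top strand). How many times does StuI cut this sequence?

AGGCCT occurs starting at positions 11, 24, 36.
StuI cuts at 3 sites.

3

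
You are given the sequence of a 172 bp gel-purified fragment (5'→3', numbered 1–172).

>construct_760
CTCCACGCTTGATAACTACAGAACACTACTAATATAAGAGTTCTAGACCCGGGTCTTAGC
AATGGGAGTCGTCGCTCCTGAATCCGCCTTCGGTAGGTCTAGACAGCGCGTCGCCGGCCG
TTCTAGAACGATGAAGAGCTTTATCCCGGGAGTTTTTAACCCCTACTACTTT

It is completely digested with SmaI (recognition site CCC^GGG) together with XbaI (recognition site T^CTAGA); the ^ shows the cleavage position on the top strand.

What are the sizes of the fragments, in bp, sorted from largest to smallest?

48, 42, 25, 25, 24, 8 bp

SmaI sites (CCCGGG) start at positions 48, 145.
SmaI cuts after base 3 of each site, so after positions 50, 147.
XbaI sites (TCTAGA) start at positions 42, 98, 122.
XbaI cuts after the first base of each site, so after positions 42, 98, 122.
Combined cut positions: 42, 50, 98, 122, 147.
Linear molecule, 5 cuts → 6 fragments:
  1–42 → 42 bp
  43–50 → 8 bp
  51–98 → 48 bp
  99–122 → 24 bp
  123–147 → 25 bp
  148–172 → 25 bp
Sorted largest to smallest: 48, 42, 25, 25, 24, 8 bp.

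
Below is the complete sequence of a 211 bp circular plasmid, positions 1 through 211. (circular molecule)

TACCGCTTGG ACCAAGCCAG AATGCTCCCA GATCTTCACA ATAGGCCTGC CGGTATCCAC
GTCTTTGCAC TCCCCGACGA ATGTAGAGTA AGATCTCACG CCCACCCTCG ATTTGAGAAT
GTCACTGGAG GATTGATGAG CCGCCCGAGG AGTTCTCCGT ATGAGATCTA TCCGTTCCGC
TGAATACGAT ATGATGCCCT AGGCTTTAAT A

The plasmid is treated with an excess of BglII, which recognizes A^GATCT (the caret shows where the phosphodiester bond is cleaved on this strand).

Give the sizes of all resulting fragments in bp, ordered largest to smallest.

77, 73, 61 bp

BglII sites (AGATCT) start at positions 30, 91, 164.
BglII cuts after the first base of each site, so after positions 30, 91, 164.
Circular molecule, 3 cuts → 3 fragments:
  31–91 → 61 bp
  92–164 → 73 bp
  165–211 then 1–30 → 47 + 30 = 77 bp
Sorted largest to smallest: 77, 73, 61 bp.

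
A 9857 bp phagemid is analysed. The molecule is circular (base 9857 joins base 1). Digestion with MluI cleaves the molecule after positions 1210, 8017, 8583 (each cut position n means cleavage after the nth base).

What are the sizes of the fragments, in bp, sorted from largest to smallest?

Circular molecule, 3 cuts → 3 fragments:
  8017 − 1210 = 6807 bp
  8583 − 8017 = 566 bp
  wrap: 9857 − 8583 + 1210 = 2484 bp
Sorted largest to smallest: 6807, 2484, 566 bp.

6807, 2484, 566 bp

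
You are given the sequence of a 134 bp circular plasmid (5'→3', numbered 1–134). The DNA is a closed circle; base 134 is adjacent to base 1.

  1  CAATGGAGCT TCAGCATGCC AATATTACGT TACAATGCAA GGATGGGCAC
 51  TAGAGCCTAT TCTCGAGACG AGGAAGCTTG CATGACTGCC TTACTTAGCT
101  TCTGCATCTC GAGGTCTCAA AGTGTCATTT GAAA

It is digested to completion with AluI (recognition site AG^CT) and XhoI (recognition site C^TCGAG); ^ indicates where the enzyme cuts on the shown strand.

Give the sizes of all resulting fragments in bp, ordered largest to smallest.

54, 34, 22, 14, 10 bp

AluI sites (AGCT) start at positions 7, 75, 97.
AluI cuts after base 2 of each site, so after positions 8, 76, 98.
XhoI sites (CTCGAG) start at positions 62, 108.
XhoI cuts after the first base of each site, so after positions 62, 108.
Combined cut positions: 8, 62, 76, 98, 108.
Circular molecule, 5 cuts → 5 fragments:
  9–62 → 54 bp
  63–76 → 14 bp
  77–98 → 22 bp
  99–108 → 10 bp
  109–134 then 1–8 → 26 + 8 = 34 bp
Sorted largest to smallest: 54, 34, 22, 14, 10 bp.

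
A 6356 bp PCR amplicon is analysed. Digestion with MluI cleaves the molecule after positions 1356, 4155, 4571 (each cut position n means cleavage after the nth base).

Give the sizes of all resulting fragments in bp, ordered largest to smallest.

2799, 1785, 1356, 416 bp

Linear molecule, 3 cuts → 4 fragments:
  1356 − 0 = 1356 bp
  4155 − 1356 = 2799 bp
  4571 − 4155 = 416 bp
  6356 − 4571 = 1785 bp
Sorted largest to smallest: 2799, 1785, 1356, 416 bp.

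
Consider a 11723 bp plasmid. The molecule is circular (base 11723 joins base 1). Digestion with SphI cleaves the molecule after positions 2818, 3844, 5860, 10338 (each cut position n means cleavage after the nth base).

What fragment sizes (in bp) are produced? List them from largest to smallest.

Circular molecule, 4 cuts → 4 fragments:
  3844 − 2818 = 1026 bp
  5860 − 3844 = 2016 bp
  10338 − 5860 = 4478 bp
  wrap: 11723 − 10338 + 2818 = 4203 bp
Sorted largest to smallest: 4478, 4203, 2016, 1026 bp.

4478, 4203, 2016, 1026 bp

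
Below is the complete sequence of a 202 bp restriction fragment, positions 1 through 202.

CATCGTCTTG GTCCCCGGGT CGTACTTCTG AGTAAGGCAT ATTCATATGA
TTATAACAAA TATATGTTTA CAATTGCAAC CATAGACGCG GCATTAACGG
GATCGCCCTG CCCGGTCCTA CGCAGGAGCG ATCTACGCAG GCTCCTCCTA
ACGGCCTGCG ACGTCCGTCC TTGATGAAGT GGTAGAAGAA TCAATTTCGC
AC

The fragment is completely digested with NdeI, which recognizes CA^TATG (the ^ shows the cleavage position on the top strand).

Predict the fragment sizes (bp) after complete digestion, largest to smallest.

157, 45 bp

The NdeI site (CATATG) starts at position 44.
NdeI cuts after base 2 of each site, so after position 45.
Linear molecule, 1 cut → 2 fragments:
  1–45 → 45 bp
  46–202 → 157 bp
Sorted largest to smallest: 157, 45 bp.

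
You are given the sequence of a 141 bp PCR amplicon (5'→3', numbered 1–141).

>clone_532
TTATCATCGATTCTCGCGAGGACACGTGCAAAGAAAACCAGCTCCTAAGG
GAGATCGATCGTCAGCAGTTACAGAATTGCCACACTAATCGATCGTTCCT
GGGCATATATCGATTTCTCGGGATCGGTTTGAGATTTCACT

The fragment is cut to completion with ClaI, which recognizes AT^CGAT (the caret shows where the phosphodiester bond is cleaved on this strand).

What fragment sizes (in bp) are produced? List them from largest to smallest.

48, 34, 31, 21, 7 bp

ClaI sites (ATCGAT) start at positions 6, 54, 88, 109.
ClaI cuts after base 2 of each site, so after positions 7, 55, 89, 110.
Linear molecule, 4 cuts → 5 fragments:
  1–7 → 7 bp
  8–55 → 48 bp
  56–89 → 34 bp
  90–110 → 21 bp
  111–141 → 31 bp
Sorted largest to smallest: 48, 34, 31, 21, 7 bp.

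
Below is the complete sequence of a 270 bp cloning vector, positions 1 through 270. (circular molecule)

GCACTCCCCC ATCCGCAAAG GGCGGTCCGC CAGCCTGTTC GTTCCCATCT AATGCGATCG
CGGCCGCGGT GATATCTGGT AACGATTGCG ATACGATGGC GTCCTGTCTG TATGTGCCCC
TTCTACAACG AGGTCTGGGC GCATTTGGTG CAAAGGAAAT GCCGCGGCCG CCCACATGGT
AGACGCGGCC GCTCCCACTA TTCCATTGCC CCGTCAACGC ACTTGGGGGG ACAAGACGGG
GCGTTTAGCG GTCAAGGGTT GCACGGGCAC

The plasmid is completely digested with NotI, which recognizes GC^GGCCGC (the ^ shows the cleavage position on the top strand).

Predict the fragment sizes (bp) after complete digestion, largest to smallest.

NotI sites (GCGGCCGC) start at positions 60, 164, 185.
NotI cuts after base 2 of each site, so after positions 61, 165, 186.
Circular molecule, 3 cuts → 3 fragments:
  62–165 → 104 bp
  166–186 → 21 bp
  187–270 then 1–61 → 84 + 61 = 145 bp
Sorted largest to smallest: 145, 104, 21 bp.

145, 104, 21 bp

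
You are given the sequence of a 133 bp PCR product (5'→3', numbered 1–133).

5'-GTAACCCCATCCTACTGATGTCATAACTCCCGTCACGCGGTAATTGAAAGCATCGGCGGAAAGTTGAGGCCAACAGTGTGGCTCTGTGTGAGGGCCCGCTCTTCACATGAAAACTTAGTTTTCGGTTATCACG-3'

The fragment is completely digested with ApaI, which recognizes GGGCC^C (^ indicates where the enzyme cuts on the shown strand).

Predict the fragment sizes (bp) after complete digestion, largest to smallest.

96, 37 bp

The ApaI site (GGGCCC) starts at position 92.
ApaI cuts after base 5 of each site (before the last base), so after position 96.
Linear molecule, 1 cut → 2 fragments:
  1–96 → 96 bp
  97–133 → 37 bp
Sorted largest to smallest: 96, 37 bp.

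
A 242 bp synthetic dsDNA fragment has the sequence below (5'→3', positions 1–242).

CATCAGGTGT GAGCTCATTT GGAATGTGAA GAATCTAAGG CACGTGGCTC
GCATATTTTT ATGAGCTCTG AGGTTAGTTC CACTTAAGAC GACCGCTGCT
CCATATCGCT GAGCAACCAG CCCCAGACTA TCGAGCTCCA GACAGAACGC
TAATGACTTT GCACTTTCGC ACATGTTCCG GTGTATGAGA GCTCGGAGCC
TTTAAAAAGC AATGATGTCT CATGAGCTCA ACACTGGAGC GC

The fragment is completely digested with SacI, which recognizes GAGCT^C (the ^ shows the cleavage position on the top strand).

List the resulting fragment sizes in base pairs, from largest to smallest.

70, 56, 52, 35, 15, 14 bp

SacI sites (GAGCTC) start at positions 11, 63, 133, 189, 224.
SacI cuts after base 5 of each site (before the last base), so after positions 15, 67, 137, 193, 228.
Linear molecule, 5 cuts → 6 fragments:
  1–15 → 15 bp
  16–67 → 52 bp
  68–137 → 70 bp
  138–193 → 56 bp
  194–228 → 35 bp
  229–242 → 14 bp
Sorted largest to smallest: 70, 56, 52, 35, 15, 14 bp.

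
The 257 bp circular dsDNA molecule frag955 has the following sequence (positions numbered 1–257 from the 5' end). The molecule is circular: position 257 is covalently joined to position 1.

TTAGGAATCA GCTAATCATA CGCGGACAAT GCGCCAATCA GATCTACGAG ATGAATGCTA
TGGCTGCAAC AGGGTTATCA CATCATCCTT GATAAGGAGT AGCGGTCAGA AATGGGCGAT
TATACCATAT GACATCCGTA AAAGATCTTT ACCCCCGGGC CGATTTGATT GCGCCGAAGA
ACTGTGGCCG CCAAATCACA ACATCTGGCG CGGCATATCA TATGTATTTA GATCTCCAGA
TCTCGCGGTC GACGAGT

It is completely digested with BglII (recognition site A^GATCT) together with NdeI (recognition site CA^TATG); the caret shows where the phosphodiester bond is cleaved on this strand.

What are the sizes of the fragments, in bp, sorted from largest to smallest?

BglII sites (AGATCT) start at positions 40, 143, 230, 238.
BglII cuts after the first base of each site, so after positions 40, 143, 230, 238.
NdeI sites (CATATG) start at positions 126, 219.
NdeI cuts after base 2 of each site, so after positions 127, 220.
Combined cut positions: 40, 127, 143, 220, 230, 238.
Circular molecule, 6 cuts → 6 fragments:
  41–127 → 87 bp
  128–143 → 16 bp
  144–220 → 77 bp
  221–230 → 10 bp
  231–238 → 8 bp
  239–257 then 1–40 → 19 + 40 = 59 bp
Sorted largest to smallest: 87, 77, 59, 16, 10, 8 bp.

87, 77, 59, 16, 10, 8 bp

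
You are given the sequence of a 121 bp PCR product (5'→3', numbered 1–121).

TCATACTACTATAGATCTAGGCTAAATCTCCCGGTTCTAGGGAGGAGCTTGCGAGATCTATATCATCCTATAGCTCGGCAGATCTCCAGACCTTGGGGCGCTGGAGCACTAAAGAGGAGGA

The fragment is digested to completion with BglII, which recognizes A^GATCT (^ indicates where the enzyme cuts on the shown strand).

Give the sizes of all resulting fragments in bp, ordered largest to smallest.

BglII sites (AGATCT) start at positions 13, 54, 80.
BglII cuts after the first base of each site, so after positions 13, 54, 80.
Linear molecule, 3 cuts → 4 fragments:
  1–13 → 13 bp
  14–54 → 41 bp
  55–80 → 26 bp
  81–121 → 41 bp
Sorted largest to smallest: 41, 41, 26, 13 bp.

41, 41, 26, 13 bp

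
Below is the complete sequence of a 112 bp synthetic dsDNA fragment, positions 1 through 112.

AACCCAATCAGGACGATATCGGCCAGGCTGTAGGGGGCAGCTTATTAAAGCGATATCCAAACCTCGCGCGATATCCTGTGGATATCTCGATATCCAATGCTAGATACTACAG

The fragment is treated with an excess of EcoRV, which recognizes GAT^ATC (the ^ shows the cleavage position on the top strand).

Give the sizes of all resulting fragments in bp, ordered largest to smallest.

37, 21, 18, 17, 11, 8 bp

EcoRV sites (GATATC) start at positions 15, 52, 70, 81, 89.
EcoRV cuts after base 3 of each site, so after positions 17, 54, 72, 83, 91.
Linear molecule, 5 cuts → 6 fragments:
  1–17 → 17 bp
  18–54 → 37 bp
  55–72 → 18 bp
  73–83 → 11 bp
  84–91 → 8 bp
  92–112 → 21 bp
Sorted largest to smallest: 37, 21, 18, 17, 11, 8 bp.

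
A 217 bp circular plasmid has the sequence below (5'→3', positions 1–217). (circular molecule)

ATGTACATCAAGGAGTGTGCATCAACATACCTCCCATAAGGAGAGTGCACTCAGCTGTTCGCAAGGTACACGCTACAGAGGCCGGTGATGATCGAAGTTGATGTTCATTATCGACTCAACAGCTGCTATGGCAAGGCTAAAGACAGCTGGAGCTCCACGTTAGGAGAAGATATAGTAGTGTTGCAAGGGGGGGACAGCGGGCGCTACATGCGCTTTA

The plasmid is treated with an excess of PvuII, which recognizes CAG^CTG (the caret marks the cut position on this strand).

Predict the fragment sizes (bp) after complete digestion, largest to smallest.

PvuII sites (CAGCTG) start at positions 52, 120, 144.
PvuII cuts after base 3 of each site, so after positions 54, 122, 146.
Circular molecule, 3 cuts → 3 fragments:
  55–122 → 68 bp
  123–146 → 24 bp
  147–217 then 1–54 → 71 + 54 = 125 bp
Sorted largest to smallest: 125, 68, 24 bp.

125, 68, 24 bp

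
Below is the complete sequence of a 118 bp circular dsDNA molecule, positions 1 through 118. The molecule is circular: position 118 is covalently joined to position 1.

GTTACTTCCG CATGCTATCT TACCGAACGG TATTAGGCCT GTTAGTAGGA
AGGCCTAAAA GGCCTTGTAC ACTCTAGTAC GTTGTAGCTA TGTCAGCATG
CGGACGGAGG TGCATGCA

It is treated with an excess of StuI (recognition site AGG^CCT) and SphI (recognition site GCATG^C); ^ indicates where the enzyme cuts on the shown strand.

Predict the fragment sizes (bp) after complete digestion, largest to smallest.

38, 23, 16, 16, 16, 9 bp

StuI sites (AGGCCT) start at positions 35, 51, 60.
StuI cuts after base 3 of each site, so after positions 37, 53, 62.
SphI sites (GCATGC) start at positions 10, 96, 112.
SphI cuts after base 5 of each site (before the last base), so after positions 14, 100, 116.
Combined cut positions: 14, 37, 53, 62, 100, 116.
Circular molecule, 6 cuts → 6 fragments:
  15–37 → 23 bp
  38–53 → 16 bp
  54–62 → 9 bp
  63–100 → 38 bp
  101–116 → 16 bp
  117–118 then 1–14 → 2 + 14 = 16 bp
Sorted largest to smallest: 38, 23, 16, 16, 16, 9 bp.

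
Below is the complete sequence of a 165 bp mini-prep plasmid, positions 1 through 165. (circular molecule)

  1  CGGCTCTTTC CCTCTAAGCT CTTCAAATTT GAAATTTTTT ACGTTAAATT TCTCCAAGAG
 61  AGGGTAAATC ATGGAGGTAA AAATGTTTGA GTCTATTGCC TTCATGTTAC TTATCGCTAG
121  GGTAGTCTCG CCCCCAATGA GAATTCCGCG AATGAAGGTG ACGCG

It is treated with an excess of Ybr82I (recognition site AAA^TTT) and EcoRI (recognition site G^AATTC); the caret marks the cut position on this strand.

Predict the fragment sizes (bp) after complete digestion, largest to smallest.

Ybr82I sites (AAATTT) start at positions 25, 32, 46.
Ybr82I cuts after base 3 of each site, so after positions 27, 34, 48.
The EcoRI site (GAATTC) starts at position 141.
EcoRI cuts after the first base of each site, so after position 141.
Combined cut positions: 27, 34, 48, 141.
Circular molecule, 4 cuts → 4 fragments:
  28–34 → 7 bp
  35–48 → 14 bp
  49–141 → 93 bp
  142–165 then 1–27 → 24 + 27 = 51 bp
Sorted largest to smallest: 93, 51, 14, 7 bp.

93, 51, 14, 7 bp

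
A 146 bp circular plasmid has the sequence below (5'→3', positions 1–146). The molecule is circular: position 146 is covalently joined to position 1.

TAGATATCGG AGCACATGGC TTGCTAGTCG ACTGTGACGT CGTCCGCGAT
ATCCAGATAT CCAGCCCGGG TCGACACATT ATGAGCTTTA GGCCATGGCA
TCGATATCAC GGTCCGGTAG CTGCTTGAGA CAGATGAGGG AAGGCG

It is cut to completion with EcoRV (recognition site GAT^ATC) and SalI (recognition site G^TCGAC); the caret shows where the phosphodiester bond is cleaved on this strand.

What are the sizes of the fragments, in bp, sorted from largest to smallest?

46, 35, 23, 22, 12, 8 bp

EcoRV sites (GATATC) start at positions 3, 48, 56, 103.
EcoRV cuts after base 3 of each site, so after positions 5, 50, 58, 105.
SalI sites (GTCGAC) start at positions 27, 70.
SalI cuts after the first base of each site, so after positions 27, 70.
Combined cut positions: 5, 27, 50, 58, 70, 105.
Circular molecule, 6 cuts → 6 fragments:
  6–27 → 22 bp
  28–50 → 23 bp
  51–58 → 8 bp
  59–70 → 12 bp
  71–105 → 35 bp
  106–146 then 1–5 → 41 + 5 = 46 bp
Sorted largest to smallest: 46, 35, 23, 22, 12, 8 bp.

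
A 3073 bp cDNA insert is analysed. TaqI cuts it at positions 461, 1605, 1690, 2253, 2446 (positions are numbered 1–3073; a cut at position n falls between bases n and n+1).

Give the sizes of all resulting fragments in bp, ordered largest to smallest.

1144, 627, 563, 461, 193, 85 bp

Linear molecule, 5 cuts → 6 fragments:
  461 − 0 = 461 bp
  1605 − 461 = 1144 bp
  1690 − 1605 = 85 bp
  2253 − 1690 = 563 bp
  2446 − 2253 = 193 bp
  3073 − 2446 = 627 bp
Sorted largest to smallest: 1144, 627, 563, 461, 193, 85 bp.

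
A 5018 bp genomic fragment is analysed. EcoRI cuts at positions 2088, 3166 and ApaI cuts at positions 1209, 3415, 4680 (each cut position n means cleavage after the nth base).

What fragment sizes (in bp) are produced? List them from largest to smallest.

Combined cut positions (sorted): 1209, 2088, 3166, 3415, 4680.
Linear molecule, 5 cuts → 6 fragments:
  1209 − 0 = 1209 bp
  2088 − 1209 = 879 bp
  3166 − 2088 = 1078 bp
  3415 − 3166 = 249 bp
  4680 − 3415 = 1265 bp
  5018 − 4680 = 338 bp
Sorted largest to smallest: 1265, 1209, 1078, 879, 338, 249 bp.

1265, 1209, 1078, 879, 338, 249 bp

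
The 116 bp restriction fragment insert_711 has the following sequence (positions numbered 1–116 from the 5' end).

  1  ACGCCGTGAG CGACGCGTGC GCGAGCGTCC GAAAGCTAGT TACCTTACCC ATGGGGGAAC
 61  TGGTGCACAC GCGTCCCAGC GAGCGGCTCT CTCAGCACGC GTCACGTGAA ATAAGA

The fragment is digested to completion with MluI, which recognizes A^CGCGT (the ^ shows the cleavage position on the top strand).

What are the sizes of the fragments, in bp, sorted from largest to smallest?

MluI sites (ACGCGT) start at positions 13, 69, 97.
MluI cuts after the first base of each site, so after positions 13, 69, 97.
Linear molecule, 3 cuts → 4 fragments:
  1–13 → 13 bp
  14–69 → 56 bp
  70–97 → 28 bp
  98–116 → 19 bp
Sorted largest to smallest: 56, 28, 19, 13 bp.

56, 28, 19, 13 bp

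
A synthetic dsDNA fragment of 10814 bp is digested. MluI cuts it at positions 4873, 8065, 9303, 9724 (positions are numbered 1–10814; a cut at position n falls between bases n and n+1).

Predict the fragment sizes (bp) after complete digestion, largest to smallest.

4873, 3192, 1238, 1090, 421 bp

Linear molecule, 4 cuts → 5 fragments:
  4873 − 0 = 4873 bp
  8065 − 4873 = 3192 bp
  9303 − 8065 = 1238 bp
  9724 − 9303 = 421 bp
  10814 − 9724 = 1090 bp
Sorted largest to smallest: 4873, 3192, 1238, 1090, 421 bp.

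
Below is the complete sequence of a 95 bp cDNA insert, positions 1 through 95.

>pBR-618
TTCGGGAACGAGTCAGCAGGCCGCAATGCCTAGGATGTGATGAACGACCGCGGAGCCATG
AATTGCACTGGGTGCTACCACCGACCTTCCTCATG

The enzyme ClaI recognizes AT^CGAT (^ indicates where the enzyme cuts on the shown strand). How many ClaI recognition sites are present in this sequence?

No occurrence of ATCGAT is present in the sequence.
ClaI does not cut: 0 sites.

0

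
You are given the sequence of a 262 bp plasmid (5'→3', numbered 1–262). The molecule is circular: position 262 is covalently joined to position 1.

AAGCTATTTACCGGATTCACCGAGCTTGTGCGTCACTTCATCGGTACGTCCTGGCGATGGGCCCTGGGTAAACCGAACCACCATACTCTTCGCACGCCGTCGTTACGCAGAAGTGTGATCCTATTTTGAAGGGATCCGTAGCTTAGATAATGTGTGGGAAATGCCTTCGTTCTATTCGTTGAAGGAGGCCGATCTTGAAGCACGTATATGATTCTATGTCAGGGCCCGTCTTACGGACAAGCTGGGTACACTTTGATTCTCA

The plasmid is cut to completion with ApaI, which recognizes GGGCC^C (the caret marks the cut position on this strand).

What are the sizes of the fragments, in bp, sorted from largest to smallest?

163, 99 bp

ApaI sites (GGGCCC) start at positions 59, 222.
ApaI cuts after base 5 of each site (before the last base), so after positions 63, 226.
Circular molecule, 2 cuts → 2 fragments:
  64–226 → 163 bp
  227–262 then 1–63 → 36 + 63 = 99 bp
Sorted largest to smallest: 163, 99 bp.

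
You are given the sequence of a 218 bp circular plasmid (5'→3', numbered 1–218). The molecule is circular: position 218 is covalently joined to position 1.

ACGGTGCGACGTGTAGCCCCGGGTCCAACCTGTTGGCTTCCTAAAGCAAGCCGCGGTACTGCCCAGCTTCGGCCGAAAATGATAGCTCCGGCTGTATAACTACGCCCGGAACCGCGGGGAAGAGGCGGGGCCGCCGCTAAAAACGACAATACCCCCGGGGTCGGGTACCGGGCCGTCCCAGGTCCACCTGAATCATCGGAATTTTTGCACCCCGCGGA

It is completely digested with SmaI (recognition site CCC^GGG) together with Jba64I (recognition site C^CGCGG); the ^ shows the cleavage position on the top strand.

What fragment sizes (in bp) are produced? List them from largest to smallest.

61, 56, 44, 31, 26 bp

SmaI sites (CCCGGG) start at positions 18, 154.
SmaI cuts after base 3 of each site, so after positions 20, 156.
Jba64I sites (CCGCGG) start at positions 51, 112, 212.
Jba64I cuts after the first base of each site, so after positions 51, 112, 212.
Combined cut positions: 20, 51, 112, 156, 212.
Circular molecule, 5 cuts → 5 fragments:
  21–51 → 31 bp
  52–112 → 61 bp
  113–156 → 44 bp
  157–212 → 56 bp
  213–218 then 1–20 → 6 + 20 = 26 bp
Sorted largest to smallest: 61, 56, 44, 31, 26 bp.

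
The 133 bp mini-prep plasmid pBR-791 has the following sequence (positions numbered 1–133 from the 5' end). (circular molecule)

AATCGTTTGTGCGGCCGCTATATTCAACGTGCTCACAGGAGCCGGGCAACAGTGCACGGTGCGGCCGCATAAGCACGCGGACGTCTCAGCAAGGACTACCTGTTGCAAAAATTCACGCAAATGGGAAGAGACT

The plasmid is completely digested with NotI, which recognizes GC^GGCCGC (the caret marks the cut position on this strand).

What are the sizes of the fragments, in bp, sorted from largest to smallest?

83, 50 bp

NotI sites (GCGGCCGC) start at positions 11, 61.
NotI cuts after base 2 of each site, so after positions 12, 62.
Circular molecule, 2 cuts → 2 fragments:
  13–62 → 50 bp
  63–133 then 1–12 → 71 + 12 = 83 bp
Sorted largest to smallest: 83, 50 bp.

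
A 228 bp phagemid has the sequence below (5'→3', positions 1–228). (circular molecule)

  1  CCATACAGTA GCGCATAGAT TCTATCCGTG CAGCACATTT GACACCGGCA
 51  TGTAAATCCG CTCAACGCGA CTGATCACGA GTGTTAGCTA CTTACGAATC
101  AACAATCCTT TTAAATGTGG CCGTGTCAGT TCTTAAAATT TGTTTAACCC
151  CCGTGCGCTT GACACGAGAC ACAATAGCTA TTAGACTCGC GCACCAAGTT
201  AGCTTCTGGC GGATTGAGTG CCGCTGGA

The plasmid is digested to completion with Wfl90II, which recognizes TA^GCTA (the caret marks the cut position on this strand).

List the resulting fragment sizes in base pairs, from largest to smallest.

138, 90 bp

Wfl90II sites (TAGCTA) start at positions 85, 175.
Wfl90II cuts after base 2 of each site, so after positions 86, 176.
Circular molecule, 2 cuts → 2 fragments:
  87–176 → 90 bp
  177–228 then 1–86 → 52 + 86 = 138 bp
Sorted largest to smallest: 138, 90 bp.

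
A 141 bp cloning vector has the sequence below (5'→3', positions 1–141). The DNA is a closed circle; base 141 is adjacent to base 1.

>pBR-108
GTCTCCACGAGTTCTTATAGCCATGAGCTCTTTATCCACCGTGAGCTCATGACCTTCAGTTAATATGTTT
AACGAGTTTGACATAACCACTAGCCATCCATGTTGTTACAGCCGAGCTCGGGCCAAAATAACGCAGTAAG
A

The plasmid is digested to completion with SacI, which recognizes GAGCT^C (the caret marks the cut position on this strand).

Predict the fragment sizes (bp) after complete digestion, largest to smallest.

SacI sites (GAGCTC) start at positions 25, 43, 114.
SacI cuts after base 5 of each site (before the last base), so after positions 29, 47, 118.
Circular molecule, 3 cuts → 3 fragments:
  30–47 → 18 bp
  48–118 → 71 bp
  119–141 then 1–29 → 23 + 29 = 52 bp
Sorted largest to smallest: 71, 52, 18 bp.

71, 52, 18 bp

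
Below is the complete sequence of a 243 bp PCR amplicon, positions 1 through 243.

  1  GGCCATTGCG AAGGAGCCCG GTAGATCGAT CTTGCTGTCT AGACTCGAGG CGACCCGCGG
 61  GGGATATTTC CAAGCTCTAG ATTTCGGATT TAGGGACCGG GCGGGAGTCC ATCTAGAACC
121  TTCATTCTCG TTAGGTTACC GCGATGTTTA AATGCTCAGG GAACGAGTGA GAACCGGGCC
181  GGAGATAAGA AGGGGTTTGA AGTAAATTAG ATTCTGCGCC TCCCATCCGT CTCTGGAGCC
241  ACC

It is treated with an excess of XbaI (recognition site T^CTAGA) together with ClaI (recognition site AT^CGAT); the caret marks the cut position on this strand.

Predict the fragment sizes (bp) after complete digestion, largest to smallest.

XbaI sites (TCTAGA) start at positions 38, 76, 112.
XbaI cuts after the first base of each site, so after positions 38, 76, 112.
The ClaI site (ATCGAT) starts at position 25.
ClaI cuts after base 2 of each site, so after position 26.
Combined cut positions: 26, 38, 76, 112.
Linear molecule, 4 cuts → 5 fragments:
  1–26 → 26 bp
  27–38 → 12 bp
  39–76 → 38 bp
  77–112 → 36 bp
  113–243 → 131 bp
Sorted largest to smallest: 131, 38, 36, 26, 12 bp.

131, 38, 36, 26, 12 bp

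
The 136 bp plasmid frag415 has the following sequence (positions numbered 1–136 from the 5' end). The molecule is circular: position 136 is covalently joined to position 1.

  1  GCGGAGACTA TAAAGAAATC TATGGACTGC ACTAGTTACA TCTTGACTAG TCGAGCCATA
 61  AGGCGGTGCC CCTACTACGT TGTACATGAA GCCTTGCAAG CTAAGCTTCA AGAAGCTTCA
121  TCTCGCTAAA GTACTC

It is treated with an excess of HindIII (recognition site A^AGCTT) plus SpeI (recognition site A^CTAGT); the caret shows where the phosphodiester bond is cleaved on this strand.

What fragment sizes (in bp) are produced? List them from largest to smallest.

57, 54, 15, 10 bp

HindIII sites (AAGCTT) start at positions 103, 113.
HindIII cuts after the first base of each site, so after positions 103, 113.
SpeI sites (ACTAGT) start at positions 31, 46.
SpeI cuts after the first base of each site, so after positions 31, 46.
Combined cut positions: 31, 46, 103, 113.
Circular molecule, 4 cuts → 4 fragments:
  32–46 → 15 bp
  47–103 → 57 bp
  104–113 → 10 bp
  114–136 then 1–31 → 23 + 31 = 54 bp
Sorted largest to smallest: 57, 54, 15, 10 bp.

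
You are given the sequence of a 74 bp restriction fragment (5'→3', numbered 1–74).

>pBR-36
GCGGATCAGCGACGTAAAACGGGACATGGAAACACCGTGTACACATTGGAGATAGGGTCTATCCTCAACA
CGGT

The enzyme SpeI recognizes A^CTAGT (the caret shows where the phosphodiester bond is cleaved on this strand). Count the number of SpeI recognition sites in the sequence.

0

No occurrence of ACTAGT is present in the sequence.
SpeI does not cut: 0 sites.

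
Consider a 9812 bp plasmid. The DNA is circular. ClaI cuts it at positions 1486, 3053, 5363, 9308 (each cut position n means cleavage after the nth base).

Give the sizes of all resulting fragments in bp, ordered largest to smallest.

3945, 2310, 1990, 1567 bp

Circular molecule, 4 cuts → 4 fragments:
  3053 − 1486 = 1567 bp
  5363 − 3053 = 2310 bp
  9308 − 5363 = 3945 bp
  wrap: 9812 − 9308 + 1486 = 1990 bp
Sorted largest to smallest: 3945, 2310, 1990, 1567 bp.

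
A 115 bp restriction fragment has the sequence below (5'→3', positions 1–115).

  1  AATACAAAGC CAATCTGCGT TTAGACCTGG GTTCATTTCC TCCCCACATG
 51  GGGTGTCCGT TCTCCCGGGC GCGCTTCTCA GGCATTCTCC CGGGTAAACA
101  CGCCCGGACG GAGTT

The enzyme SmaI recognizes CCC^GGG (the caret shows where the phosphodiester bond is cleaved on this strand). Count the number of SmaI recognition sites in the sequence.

2

CCCGGG occurs starting at positions 64, 89.
SmaI cuts at 2 sites.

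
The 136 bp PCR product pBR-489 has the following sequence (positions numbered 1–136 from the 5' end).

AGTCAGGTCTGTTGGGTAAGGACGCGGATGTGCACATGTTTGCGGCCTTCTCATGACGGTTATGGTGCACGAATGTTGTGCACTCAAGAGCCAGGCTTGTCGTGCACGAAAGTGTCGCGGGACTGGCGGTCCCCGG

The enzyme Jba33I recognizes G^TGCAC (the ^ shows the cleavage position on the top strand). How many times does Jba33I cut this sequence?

4

GTGCAC occurs starting at positions 30, 65, 78, 102.
Jba33I cuts at 4 sites.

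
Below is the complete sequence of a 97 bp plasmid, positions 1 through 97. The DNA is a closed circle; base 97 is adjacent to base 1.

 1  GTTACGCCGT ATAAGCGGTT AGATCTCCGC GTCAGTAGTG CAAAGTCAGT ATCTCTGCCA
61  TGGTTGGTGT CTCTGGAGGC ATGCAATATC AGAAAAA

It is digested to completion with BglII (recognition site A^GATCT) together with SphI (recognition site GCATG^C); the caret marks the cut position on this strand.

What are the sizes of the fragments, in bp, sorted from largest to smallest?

62, 35 bp

The BglII site (AGATCT) starts at position 21.
BglII cuts after the first base of each site, so after position 21.
The SphI site (GCATGC) starts at position 79.
SphI cuts after base 5 of each site (before the last base), so after position 83.
Combined cut positions: 21, 83.
Circular molecule, 2 cuts → 2 fragments:
  22–83 → 62 bp
  84–97 then 1–21 → 14 + 21 = 35 bp
Sorted largest to smallest: 62, 35 bp.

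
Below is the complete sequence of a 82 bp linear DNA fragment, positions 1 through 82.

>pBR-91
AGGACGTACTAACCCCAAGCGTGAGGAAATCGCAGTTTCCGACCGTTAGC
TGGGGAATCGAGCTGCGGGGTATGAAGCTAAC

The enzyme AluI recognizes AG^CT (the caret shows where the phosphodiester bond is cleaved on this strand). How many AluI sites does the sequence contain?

AGCT occurs starting at positions 48, 61, 76.
AluI cuts at 3 sites.

3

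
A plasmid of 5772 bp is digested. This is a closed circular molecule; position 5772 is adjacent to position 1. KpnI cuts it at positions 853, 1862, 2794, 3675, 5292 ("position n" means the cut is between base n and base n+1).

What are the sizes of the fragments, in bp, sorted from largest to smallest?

1617, 1333, 1009, 932, 881 bp

Circular molecule, 5 cuts → 5 fragments:
  1862 − 853 = 1009 bp
  2794 − 1862 = 932 bp
  3675 − 2794 = 881 bp
  5292 − 3675 = 1617 bp
  wrap: 5772 − 5292 + 853 = 1333 bp
Sorted largest to smallest: 1617, 1333, 1009, 932, 881 bp.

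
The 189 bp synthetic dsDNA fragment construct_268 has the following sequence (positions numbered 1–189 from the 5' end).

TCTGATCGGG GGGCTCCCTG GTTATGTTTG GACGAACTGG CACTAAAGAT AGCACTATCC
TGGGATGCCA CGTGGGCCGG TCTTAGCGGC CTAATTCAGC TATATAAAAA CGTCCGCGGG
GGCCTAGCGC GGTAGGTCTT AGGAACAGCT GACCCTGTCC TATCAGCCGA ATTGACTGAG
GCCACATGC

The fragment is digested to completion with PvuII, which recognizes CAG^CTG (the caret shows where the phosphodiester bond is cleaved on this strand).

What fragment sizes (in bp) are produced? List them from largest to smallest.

The PvuII site (CAGCTG) starts at position 146.
PvuII cuts after base 3 of each site, so after position 148.
Linear molecule, 1 cut → 2 fragments:
  1–148 → 148 bp
  149–189 → 41 bp
Sorted largest to smallest: 148, 41 bp.

148, 41 bp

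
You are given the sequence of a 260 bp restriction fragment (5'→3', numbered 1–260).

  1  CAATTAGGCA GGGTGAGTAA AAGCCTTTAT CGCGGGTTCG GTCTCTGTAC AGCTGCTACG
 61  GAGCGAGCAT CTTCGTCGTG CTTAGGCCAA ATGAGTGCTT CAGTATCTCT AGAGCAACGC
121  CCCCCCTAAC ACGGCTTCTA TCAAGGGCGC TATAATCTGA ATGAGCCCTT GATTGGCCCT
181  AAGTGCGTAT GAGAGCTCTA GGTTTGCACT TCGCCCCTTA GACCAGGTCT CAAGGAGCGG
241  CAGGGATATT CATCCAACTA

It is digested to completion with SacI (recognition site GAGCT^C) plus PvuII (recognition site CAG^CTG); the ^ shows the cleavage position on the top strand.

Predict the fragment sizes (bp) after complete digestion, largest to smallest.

145, 63, 52 bp

The SacI site (GAGCTC) starts at position 193.
SacI cuts after base 5 of each site (before the last base), so after position 197.
The PvuII site (CAGCTG) starts at position 50.
PvuII cuts after base 3 of each site, so after position 52.
Combined cut positions: 52, 197.
Linear molecule, 2 cuts → 3 fragments:
  1–52 → 52 bp
  53–197 → 145 bp
  198–260 → 63 bp
Sorted largest to smallest: 145, 63, 52 bp.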